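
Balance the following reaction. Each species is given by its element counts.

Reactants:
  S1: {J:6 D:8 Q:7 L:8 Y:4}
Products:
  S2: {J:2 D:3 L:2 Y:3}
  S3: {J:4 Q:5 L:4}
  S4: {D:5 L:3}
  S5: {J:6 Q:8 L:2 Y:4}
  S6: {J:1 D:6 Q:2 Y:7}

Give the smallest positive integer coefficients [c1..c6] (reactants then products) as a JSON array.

Coefficients: [6, 2, 6, 6, 1, 2]

J: 6·6 = 36 | 2·2+6·4+6·0+1·6+2·1 = 36
D: 6·8 = 48 | 2·3+6·0+6·5+1·0+2·6 = 48
Q: 6·7 = 42 | 2·0+6·5+6·0+1·8+2·2 = 42
L: 6·8 = 48 | 2·2+6·4+6·3+1·2+2·0 = 48
Y: 6·4 = 24 | 2·3+6·0+6·0+1·4+2·7 = 24
gcd(6,2,6,6,1,2) = 1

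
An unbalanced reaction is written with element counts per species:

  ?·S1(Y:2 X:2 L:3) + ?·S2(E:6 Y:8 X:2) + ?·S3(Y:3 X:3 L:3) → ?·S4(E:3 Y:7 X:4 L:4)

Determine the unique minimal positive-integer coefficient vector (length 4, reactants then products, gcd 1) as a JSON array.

E: 6·0+3·6+2·0 = 18 | 6·3 = 18
Y: 6·2+3·8+2·3 = 42 | 6·7 = 42
X: 6·2+3·2+2·3 = 24 | 6·4 = 24
L: 6·3+3·0+2·3 = 24 | 6·4 = 24
gcd(6,3,2,6) = 1

Coefficients: [6, 3, 2, 6]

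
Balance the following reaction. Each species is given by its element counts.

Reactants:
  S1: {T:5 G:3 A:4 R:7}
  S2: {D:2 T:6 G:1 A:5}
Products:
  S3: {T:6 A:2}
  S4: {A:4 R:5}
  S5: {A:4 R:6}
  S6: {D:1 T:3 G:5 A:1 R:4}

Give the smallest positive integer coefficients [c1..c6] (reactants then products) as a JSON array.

D: 6·0+2·2 = 4 | 5·0+4·0+1·0+4·1 = 4
T: 6·5+2·6 = 42 | 5·6+4·0+1·0+4·3 = 42
G: 6·3+2·1 = 20 | 5·0+4·0+1·0+4·5 = 20
A: 6·4+2·5 = 34 | 5·2+4·4+1·4+4·1 = 34
R: 6·7+2·0 = 42 | 5·0+4·5+1·6+4·4 = 42
gcd(6,2,5,4,1,4) = 1

Coefficients: [6, 2, 5, 4, 1, 4]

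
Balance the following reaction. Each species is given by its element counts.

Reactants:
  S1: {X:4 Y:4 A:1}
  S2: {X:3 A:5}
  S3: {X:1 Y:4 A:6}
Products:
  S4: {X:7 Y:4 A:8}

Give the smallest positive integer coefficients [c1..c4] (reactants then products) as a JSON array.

X: 4·4+6·3+1·1 = 35 | 5·7 = 35
Y: 4·4+6·0+1·4 = 20 | 5·4 = 20
A: 4·1+6·5+1·6 = 40 | 5·8 = 40
gcd(4,6,1,5) = 1

Coefficients: [4, 6, 1, 5]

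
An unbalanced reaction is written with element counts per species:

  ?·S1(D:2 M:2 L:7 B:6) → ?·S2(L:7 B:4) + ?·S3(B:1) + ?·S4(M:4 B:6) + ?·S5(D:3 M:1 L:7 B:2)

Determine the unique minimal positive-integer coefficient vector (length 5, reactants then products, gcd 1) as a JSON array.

Coefficients: [3, 1, 4, 1, 2]

D: 3·2 = 6 | 1·0+4·0+1·0+2·3 = 6
M: 3·2 = 6 | 1·0+4·0+1·4+2·1 = 6
L: 3·7 = 21 | 1·7+4·0+1·0+2·7 = 21
B: 3·6 = 18 | 1·4+4·1+1·6+2·2 = 18
gcd(3,1,4,1,2) = 1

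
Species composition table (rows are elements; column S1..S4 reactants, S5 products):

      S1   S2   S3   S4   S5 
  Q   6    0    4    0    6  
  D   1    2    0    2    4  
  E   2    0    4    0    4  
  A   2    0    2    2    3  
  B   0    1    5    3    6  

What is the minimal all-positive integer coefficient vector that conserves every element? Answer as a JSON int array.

Q: 2·6+6·0+3·4+1·0 = 24 | 4·6 = 24
D: 2·1+6·2+3·0+1·2 = 16 | 4·4 = 16
E: 2·2+6·0+3·4+1·0 = 16 | 4·4 = 16
A: 2·2+6·0+3·2+1·2 = 12 | 4·3 = 12
B: 2·0+6·1+3·5+1·3 = 24 | 4·6 = 24
gcd(2,6,3,1,4) = 1

Coefficients: [2, 6, 3, 1, 4]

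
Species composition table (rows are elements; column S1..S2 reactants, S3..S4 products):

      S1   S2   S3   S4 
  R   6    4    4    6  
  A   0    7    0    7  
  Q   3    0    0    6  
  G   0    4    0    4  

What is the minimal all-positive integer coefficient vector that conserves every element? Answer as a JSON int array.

Coefficients: [4, 2, 5, 2]

R: 4·6+2·4 = 32 | 5·4+2·6 = 32
A: 4·0+2·7 = 14 | 5·0+2·7 = 14
Q: 4·3+2·0 = 12 | 5·0+2·6 = 12
G: 4·0+2·4 = 8 | 5·0+2·4 = 8
gcd(4,2,5,2) = 1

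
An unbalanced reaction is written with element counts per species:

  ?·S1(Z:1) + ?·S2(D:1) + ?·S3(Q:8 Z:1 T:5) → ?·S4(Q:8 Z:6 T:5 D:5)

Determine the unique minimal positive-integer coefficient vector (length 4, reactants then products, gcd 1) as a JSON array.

Coefficients: [5, 5, 1, 1]

Q: 5·0+5·0+1·8 = 8 | 1·8 = 8
Z: 5·1+5·0+1·1 = 6 | 1·6 = 6
T: 5·0+5·0+1·5 = 5 | 1·5 = 5
D: 5·0+5·1+1·0 = 5 | 1·5 = 5
gcd(5,5,1,1) = 1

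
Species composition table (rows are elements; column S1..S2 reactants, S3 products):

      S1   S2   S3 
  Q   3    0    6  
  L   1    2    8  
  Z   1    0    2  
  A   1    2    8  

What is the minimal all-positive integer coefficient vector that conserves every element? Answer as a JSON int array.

Coefficients: [2, 3, 1]

Q: 2·3+3·0 = 6 | 1·6 = 6
L: 2·1+3·2 = 8 | 1·8 = 8
Z: 2·1+3·0 = 2 | 1·2 = 2
A: 2·1+3·2 = 8 | 1·8 = 8
gcd(2,3,1) = 1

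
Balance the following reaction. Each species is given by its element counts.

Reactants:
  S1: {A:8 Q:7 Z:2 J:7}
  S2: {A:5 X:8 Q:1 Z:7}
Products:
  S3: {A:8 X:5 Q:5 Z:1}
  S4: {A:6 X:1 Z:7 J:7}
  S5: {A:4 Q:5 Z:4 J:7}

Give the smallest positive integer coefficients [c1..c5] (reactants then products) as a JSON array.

A: 4·8+2·5 = 42 | 3·8+1·6+3·4 = 42
X: 4·0+2·8 = 16 | 3·5+1·1+3·0 = 16
Q: 4·7+2·1 = 30 | 3·5+1·0+3·5 = 30
Z: 4·2+2·7 = 22 | 3·1+1·7+3·4 = 22
J: 4·7+2·0 = 28 | 3·0+1·7+3·7 = 28
gcd(4,2,3,1,3) = 1

Coefficients: [4, 2, 3, 1, 3]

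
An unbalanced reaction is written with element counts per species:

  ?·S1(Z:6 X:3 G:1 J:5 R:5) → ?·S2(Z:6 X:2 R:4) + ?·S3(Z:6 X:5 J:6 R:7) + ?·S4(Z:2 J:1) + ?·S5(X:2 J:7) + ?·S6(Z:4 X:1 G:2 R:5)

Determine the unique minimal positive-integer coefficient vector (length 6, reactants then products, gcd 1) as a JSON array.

Coefficients: [6, 2, 1, 3, 3, 3]

Z: 6·6 = 36 | 2·6+1·6+3·2+3·0+3·4 = 36
X: 6·3 = 18 | 2·2+1·5+3·0+3·2+3·1 = 18
G: 6·1 = 6 | 2·0+1·0+3·0+3·0+3·2 = 6
J: 6·5 = 30 | 2·0+1·6+3·1+3·7+3·0 = 30
R: 6·5 = 30 | 2·4+1·7+3·0+3·0+3·5 = 30
gcd(6,2,1,3,3,3) = 1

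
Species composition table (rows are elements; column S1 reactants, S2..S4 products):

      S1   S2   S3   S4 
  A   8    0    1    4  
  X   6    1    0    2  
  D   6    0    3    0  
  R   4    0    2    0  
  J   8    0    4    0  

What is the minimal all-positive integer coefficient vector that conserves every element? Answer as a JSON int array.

Coefficients: [2, 6, 4, 3]

A: 2·8 = 16 | 6·0+4·1+3·4 = 16
X: 2·6 = 12 | 6·1+4·0+3·2 = 12
D: 2·6 = 12 | 6·0+4·3+3·0 = 12
R: 2·4 = 8 | 6·0+4·2+3·0 = 8
J: 2·8 = 16 | 6·0+4·4+3·0 = 16
gcd(2,6,4,3) = 1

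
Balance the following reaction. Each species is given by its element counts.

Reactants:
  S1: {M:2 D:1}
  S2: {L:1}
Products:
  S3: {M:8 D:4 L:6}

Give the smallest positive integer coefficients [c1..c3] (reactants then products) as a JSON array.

Coefficients: [4, 6, 1]

M: 4·2+6·0 = 8 | 1·8 = 8
D: 4·1+6·0 = 4 | 1·4 = 4
L: 4·0+6·1 = 6 | 1·6 = 6
gcd(4,6,1) = 1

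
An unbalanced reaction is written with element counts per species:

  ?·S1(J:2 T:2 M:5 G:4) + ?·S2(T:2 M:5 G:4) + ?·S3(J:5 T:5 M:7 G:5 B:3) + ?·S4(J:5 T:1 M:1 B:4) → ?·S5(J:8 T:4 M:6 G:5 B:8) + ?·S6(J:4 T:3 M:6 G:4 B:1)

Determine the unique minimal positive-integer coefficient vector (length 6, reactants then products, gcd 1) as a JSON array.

Coefficients: [5, 1, 2, 4, 2, 6]

J: 5·2+1·0+2·5+4·5 = 40 | 2·8+6·4 = 40
T: 5·2+1·2+2·5+4·1 = 26 | 2·4+6·3 = 26
M: 5·5+1·5+2·7+4·1 = 48 | 2·6+6·6 = 48
G: 5·4+1·4+2·5+4·0 = 34 | 2·5+6·4 = 34
B: 5·0+1·0+2·3+4·4 = 22 | 2·8+6·1 = 22
gcd(5,1,2,4,2,6) = 1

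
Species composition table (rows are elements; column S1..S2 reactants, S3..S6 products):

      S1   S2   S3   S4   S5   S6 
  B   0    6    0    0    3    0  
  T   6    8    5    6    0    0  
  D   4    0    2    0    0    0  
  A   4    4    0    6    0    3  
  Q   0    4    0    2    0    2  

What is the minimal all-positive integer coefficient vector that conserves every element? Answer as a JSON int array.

Coefficients: [3, 3, 6, 2, 6, 4]

B: 3·0+3·6 = 18 | 6·0+2·0+6·3+4·0 = 18
T: 3·6+3·8 = 42 | 6·5+2·6+6·0+4·0 = 42
D: 3·4+3·0 = 12 | 6·2+2·0+6·0+4·0 = 12
A: 3·4+3·4 = 24 | 6·0+2·6+6·0+4·3 = 24
Q: 3·0+3·4 = 12 | 6·0+2·2+6·0+4·2 = 12
gcd(3,3,6,2,6,4) = 1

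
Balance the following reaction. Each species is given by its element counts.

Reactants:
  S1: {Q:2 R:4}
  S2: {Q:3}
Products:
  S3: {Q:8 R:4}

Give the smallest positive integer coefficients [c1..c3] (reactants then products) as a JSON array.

Q: 1·2+2·3 = 8 | 1·8 = 8
R: 1·4+2·0 = 4 | 1·4 = 4
gcd(1,2,1) = 1

Coefficients: [1, 2, 1]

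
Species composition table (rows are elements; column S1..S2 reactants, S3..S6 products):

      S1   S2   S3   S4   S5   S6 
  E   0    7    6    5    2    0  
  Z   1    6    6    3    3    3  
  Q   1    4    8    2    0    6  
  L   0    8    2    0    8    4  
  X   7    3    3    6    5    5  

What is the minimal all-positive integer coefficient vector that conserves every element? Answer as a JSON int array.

E: 6·0+6·7 = 42 | 2·6+4·5+5·2+1·0 = 42
Z: 6·1+6·6 = 42 | 2·6+4·3+5·3+1·3 = 42
Q: 6·1+6·4 = 30 | 2·8+4·2+5·0+1·6 = 30
L: 6·0+6·8 = 48 | 2·2+4·0+5·8+1·4 = 48
X: 6·7+6·3 = 60 | 2·3+4·6+5·5+1·5 = 60
gcd(6,6,2,4,5,1) = 1

Coefficients: [6, 6, 2, 4, 5, 1]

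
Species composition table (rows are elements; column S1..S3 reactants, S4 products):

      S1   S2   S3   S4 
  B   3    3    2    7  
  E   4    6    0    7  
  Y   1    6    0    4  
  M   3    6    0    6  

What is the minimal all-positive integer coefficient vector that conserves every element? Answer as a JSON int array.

B: 4·3+2·3+5·2 = 28 | 4·7 = 28
E: 4·4+2·6+5·0 = 28 | 4·7 = 28
Y: 4·1+2·6+5·0 = 16 | 4·4 = 16
M: 4·3+2·6+5·0 = 24 | 4·6 = 24
gcd(4,2,5,4) = 1

Coefficients: [4, 2, 5, 4]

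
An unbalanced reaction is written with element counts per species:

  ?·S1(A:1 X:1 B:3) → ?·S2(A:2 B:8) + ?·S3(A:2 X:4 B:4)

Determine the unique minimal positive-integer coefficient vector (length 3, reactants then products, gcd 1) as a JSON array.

Coefficients: [4, 1, 1]

A: 4·1 = 4 | 1·2+1·2 = 4
X: 4·1 = 4 | 1·0+1·4 = 4
B: 4·3 = 12 | 1·8+1·4 = 12
gcd(4,1,1) = 1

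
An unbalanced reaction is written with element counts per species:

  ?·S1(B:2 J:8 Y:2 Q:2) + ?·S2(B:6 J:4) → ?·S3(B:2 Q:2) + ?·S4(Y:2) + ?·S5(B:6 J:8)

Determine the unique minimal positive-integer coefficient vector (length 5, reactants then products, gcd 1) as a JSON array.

Coefficients: [1, 2, 1, 1, 2]

B: 1·2+2·6 = 14 | 1·2+1·0+2·6 = 14
J: 1·8+2·4 = 16 | 1·0+1·0+2·8 = 16
Y: 1·2+2·0 = 2 | 1·0+1·2+2·0 = 2
Q: 1·2+2·0 = 2 | 1·2+1·0+2·0 = 2
gcd(1,2,1,1,2) = 1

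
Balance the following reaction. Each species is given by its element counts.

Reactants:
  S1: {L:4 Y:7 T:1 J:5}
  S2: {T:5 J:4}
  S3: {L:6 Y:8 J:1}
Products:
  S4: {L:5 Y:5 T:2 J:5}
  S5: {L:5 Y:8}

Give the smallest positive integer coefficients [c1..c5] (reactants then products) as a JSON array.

Coefficients: [1, 1, 6, 3, 5]

L: 1·4+1·0+6·6 = 40 | 3·5+5·5 = 40
Y: 1·7+1·0+6·8 = 55 | 3·5+5·8 = 55
T: 1·1+1·5+6·0 = 6 | 3·2+5·0 = 6
J: 1·5+1·4+6·1 = 15 | 3·5+5·0 = 15
gcd(1,1,6,3,5) = 1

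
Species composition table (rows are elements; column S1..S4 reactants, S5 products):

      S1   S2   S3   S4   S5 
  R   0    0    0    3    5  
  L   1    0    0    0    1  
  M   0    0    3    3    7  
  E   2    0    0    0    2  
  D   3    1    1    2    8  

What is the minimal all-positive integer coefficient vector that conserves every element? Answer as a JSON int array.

Coefficients: [3, 3, 2, 5, 3]

R: 3·0+3·0+2·0+5·3 = 15 | 3·5 = 15
L: 3·1+3·0+2·0+5·0 = 3 | 3·1 = 3
M: 3·0+3·0+2·3+5·3 = 21 | 3·7 = 21
E: 3·2+3·0+2·0+5·0 = 6 | 3·2 = 6
D: 3·3+3·1+2·1+5·2 = 24 | 3·8 = 24
gcd(3,3,2,5,3) = 1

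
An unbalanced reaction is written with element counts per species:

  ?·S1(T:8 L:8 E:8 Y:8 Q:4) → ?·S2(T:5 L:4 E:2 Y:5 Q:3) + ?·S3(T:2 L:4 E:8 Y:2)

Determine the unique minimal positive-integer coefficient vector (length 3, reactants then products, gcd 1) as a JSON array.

T: 3·8 = 24 | 4·5+2·2 = 24
L: 3·8 = 24 | 4·4+2·4 = 24
E: 3·8 = 24 | 4·2+2·8 = 24
Y: 3·8 = 24 | 4·5+2·2 = 24
Q: 3·4 = 12 | 4·3+2·0 = 12
gcd(3,4,2) = 1

Coefficients: [3, 4, 2]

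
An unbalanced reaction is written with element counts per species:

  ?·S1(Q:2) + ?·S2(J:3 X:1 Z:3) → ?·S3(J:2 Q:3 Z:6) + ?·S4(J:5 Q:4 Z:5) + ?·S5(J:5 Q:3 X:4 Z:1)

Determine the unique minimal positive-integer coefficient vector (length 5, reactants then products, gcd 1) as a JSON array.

J: 5·0+4·3 = 12 | 1·2+1·5+1·5 = 12
Q: 5·2+4·0 = 10 | 1·3+1·4+1·3 = 10
X: 5·0+4·1 = 4 | 1·0+1·0+1·4 = 4
Z: 5·0+4·3 = 12 | 1·6+1·5+1·1 = 12
gcd(5,4,1,1,1) = 1

Coefficients: [5, 4, 1, 1, 1]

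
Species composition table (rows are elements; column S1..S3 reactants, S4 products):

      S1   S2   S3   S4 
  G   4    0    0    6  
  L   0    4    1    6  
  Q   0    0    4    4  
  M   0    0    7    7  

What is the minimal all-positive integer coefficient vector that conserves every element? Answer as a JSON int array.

G: 6·4+5·0+4·0 = 24 | 4·6 = 24
L: 6·0+5·4+4·1 = 24 | 4·6 = 24
Q: 6·0+5·0+4·4 = 16 | 4·4 = 16
M: 6·0+5·0+4·7 = 28 | 4·7 = 28
gcd(6,5,4,4) = 1

Coefficients: [6, 5, 4, 4]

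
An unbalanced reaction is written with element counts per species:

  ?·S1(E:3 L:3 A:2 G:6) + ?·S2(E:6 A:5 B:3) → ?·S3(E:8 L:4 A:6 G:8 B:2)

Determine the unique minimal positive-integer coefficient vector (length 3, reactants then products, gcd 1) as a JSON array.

Coefficients: [4, 2, 3]

E: 4·3+2·6 = 24 | 3·8 = 24
L: 4·3+2·0 = 12 | 3·4 = 12
A: 4·2+2·5 = 18 | 3·6 = 18
G: 4·6+2·0 = 24 | 3·8 = 24
B: 4·0+2·3 = 6 | 3·2 = 6
gcd(4,2,3) = 1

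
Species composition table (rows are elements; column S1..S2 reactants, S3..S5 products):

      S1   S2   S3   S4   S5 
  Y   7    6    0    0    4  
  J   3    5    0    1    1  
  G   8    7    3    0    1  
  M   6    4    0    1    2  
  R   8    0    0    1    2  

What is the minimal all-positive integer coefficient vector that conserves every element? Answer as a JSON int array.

Y: 2·7+1·6 = 20 | 6·0+6·0+5·4 = 20
J: 2·3+1·5 = 11 | 6·0+6·1+5·1 = 11
G: 2·8+1·7 = 23 | 6·3+6·0+5·1 = 23
M: 2·6+1·4 = 16 | 6·0+6·1+5·2 = 16
R: 2·8+1·0 = 16 | 6·0+6·1+5·2 = 16
gcd(2,1,6,6,5) = 1

Coefficients: [2, 1, 6, 6, 5]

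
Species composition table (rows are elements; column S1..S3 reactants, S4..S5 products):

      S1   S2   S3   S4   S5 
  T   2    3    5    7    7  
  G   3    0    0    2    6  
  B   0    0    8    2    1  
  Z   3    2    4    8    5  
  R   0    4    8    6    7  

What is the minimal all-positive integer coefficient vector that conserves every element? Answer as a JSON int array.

Coefficients: [6, 6, 1, 3, 2]

T: 6·2+6·3+1·5 = 35 | 3·7+2·7 = 35
G: 6·3+6·0+1·0 = 18 | 3·2+2·6 = 18
B: 6·0+6·0+1·8 = 8 | 3·2+2·1 = 8
Z: 6·3+6·2+1·4 = 34 | 3·8+2·5 = 34
R: 6·0+6·4+1·8 = 32 | 3·6+2·7 = 32
gcd(6,6,1,3,2) = 1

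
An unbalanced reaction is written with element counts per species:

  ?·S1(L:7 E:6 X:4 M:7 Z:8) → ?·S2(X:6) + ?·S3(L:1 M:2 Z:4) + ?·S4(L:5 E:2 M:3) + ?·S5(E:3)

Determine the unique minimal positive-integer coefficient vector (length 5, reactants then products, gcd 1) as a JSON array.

L: 3·7 = 21 | 2·0+6·1+3·5+4·0 = 21
E: 3·6 = 18 | 2·0+6·0+3·2+4·3 = 18
X: 3·4 = 12 | 2·6+6·0+3·0+4·0 = 12
M: 3·7 = 21 | 2·0+6·2+3·3+4·0 = 21
Z: 3·8 = 24 | 2·0+6·4+3·0+4·0 = 24
gcd(3,2,6,3,4) = 1

Coefficients: [3, 2, 6, 3, 4]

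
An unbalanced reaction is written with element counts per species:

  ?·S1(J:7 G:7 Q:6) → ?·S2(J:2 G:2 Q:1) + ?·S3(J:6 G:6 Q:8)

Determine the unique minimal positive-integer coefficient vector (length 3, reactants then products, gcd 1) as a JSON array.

Coefficients: [2, 4, 1]

J: 2·7 = 14 | 4·2+1·6 = 14
G: 2·7 = 14 | 4·2+1·6 = 14
Q: 2·6 = 12 | 4·1+1·8 = 12
gcd(2,4,1) = 1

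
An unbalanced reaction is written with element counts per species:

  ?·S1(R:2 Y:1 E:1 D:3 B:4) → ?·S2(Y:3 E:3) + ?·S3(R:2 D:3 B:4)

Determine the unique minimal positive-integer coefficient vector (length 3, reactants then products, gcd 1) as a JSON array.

R: 3·2 = 6 | 1·0+3·2 = 6
Y: 3·1 = 3 | 1·3+3·0 = 3
E: 3·1 = 3 | 1·3+3·0 = 3
D: 3·3 = 9 | 1·0+3·3 = 9
B: 3·4 = 12 | 1·0+3·4 = 12
gcd(3,1,3) = 1

Coefficients: [3, 1, 3]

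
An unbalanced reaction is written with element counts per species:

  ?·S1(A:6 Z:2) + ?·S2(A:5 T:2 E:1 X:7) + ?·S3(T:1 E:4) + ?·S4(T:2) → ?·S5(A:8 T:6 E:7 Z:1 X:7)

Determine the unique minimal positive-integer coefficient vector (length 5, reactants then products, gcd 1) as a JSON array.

A: 2·6+4·5+6·0+5·0 = 32 | 4·8 = 32
T: 2·0+4·2+6·1+5·2 = 24 | 4·6 = 24
E: 2·0+4·1+6·4+5·0 = 28 | 4·7 = 28
Z: 2·2+4·0+6·0+5·0 = 4 | 4·1 = 4
X: 2·0+4·7+6·0+5·0 = 28 | 4·7 = 28
gcd(2,4,6,5,4) = 1

Coefficients: [2, 4, 6, 5, 4]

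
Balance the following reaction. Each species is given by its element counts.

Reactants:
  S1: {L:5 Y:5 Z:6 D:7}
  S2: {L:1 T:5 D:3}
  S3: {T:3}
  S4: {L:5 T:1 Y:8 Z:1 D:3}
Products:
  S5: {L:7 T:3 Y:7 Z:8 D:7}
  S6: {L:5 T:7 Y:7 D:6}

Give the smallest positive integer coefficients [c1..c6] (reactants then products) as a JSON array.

L: 3·5+6·1+5·0+6·5 = 51 | 3·7+6·5 = 51
T: 3·0+6·5+5·3+6·1 = 51 | 3·3+6·7 = 51
Y: 3·5+6·0+5·0+6·8 = 63 | 3·7+6·7 = 63
Z: 3·6+6·0+5·0+6·1 = 24 | 3·8+6·0 = 24
D: 3·7+6·3+5·0+6·3 = 57 | 3·7+6·6 = 57
gcd(3,6,5,6,3,6) = 1

Coefficients: [3, 6, 5, 6, 3, 6]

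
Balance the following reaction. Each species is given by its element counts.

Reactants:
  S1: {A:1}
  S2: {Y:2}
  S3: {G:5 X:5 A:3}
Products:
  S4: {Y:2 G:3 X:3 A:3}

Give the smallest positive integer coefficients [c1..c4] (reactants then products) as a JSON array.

Coefficients: [6, 5, 3, 5]

Y: 6·0+5·2+3·0 = 10 | 5·2 = 10
G: 6·0+5·0+3·5 = 15 | 5·3 = 15
X: 6·0+5·0+3·5 = 15 | 5·3 = 15
A: 6·1+5·0+3·3 = 15 | 5·3 = 15
gcd(6,5,3,5) = 1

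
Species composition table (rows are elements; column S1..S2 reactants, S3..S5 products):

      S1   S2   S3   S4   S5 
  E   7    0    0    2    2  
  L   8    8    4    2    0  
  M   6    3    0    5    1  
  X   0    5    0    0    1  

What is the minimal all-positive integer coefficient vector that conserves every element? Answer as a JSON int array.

Coefficients: [2, 1, 5, 2, 5]

E: 2·7+1·0 = 14 | 5·0+2·2+5·2 = 14
L: 2·8+1·8 = 24 | 5·4+2·2+5·0 = 24
M: 2·6+1·3 = 15 | 5·0+2·5+5·1 = 15
X: 2·0+1·5 = 5 | 5·0+2·0+5·1 = 5
gcd(2,1,5,2,5) = 1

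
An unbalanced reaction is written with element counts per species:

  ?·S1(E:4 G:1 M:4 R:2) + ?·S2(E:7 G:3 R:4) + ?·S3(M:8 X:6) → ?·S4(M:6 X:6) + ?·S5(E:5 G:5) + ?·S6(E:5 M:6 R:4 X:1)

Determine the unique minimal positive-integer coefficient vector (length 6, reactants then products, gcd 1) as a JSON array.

Coefficients: [6, 3, 3, 2, 3, 6]

E: 6·4+3·7+3·0 = 45 | 2·0+3·5+6·5 = 45
G: 6·1+3·3+3·0 = 15 | 2·0+3·5+6·0 = 15
M: 6·4+3·0+3·8 = 48 | 2·6+3·0+6·6 = 48
R: 6·2+3·4+3·0 = 24 | 2·0+3·0+6·4 = 24
X: 6·0+3·0+3·6 = 18 | 2·6+3·0+6·1 = 18
gcd(6,3,3,2,3,6) = 1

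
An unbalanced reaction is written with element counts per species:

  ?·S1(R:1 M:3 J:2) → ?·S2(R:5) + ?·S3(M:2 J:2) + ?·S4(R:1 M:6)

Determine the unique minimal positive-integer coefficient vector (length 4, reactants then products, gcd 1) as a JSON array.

Coefficients: [6, 1, 6, 1]

R: 6·1 = 6 | 1·5+6·0+1·1 = 6
M: 6·3 = 18 | 1·0+6·2+1·6 = 18
J: 6·2 = 12 | 1·0+6·2+1·0 = 12
gcd(6,1,6,1) = 1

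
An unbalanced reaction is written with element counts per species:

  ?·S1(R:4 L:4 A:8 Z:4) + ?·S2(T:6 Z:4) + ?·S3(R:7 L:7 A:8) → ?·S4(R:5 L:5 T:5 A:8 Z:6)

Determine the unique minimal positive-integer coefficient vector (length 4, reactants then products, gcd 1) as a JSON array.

Coefficients: [4, 5, 2, 6]

R: 4·4+5·0+2·7 = 30 | 6·5 = 30
L: 4·4+5·0+2·7 = 30 | 6·5 = 30
T: 4·0+5·6+2·0 = 30 | 6·5 = 30
A: 4·8+5·0+2·8 = 48 | 6·8 = 48
Z: 4·4+5·4+2·0 = 36 | 6·6 = 36
gcd(4,5,2,6) = 1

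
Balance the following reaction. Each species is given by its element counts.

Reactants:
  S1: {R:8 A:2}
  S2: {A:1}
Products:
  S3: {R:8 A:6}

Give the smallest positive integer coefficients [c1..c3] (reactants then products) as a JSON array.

Coefficients: [1, 4, 1]

R: 1·8+4·0 = 8 | 1·8 = 8
A: 1·2+4·1 = 6 | 1·6 = 6
gcd(1,4,1) = 1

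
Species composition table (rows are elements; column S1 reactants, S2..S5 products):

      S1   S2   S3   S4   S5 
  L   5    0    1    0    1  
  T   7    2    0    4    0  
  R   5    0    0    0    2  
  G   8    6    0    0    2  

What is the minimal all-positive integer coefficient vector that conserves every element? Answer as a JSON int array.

L: 2·5 = 10 | 1·0+5·1+3·0+5·1 = 10
T: 2·7 = 14 | 1·2+5·0+3·4+5·0 = 14
R: 2·5 = 10 | 1·0+5·0+3·0+5·2 = 10
G: 2·8 = 16 | 1·6+5·0+3·0+5·2 = 16
gcd(2,1,5,3,5) = 1

Coefficients: [2, 1, 5, 3, 5]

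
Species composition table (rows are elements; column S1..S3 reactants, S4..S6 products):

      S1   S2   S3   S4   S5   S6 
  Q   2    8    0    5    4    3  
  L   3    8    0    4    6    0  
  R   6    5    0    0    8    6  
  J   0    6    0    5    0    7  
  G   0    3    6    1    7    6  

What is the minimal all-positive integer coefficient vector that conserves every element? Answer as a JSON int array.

Coefficients: [6, 2, 6, 1, 5, 1]

Q: 6·2+2·8+6·0 = 28 | 1·5+5·4+1·3 = 28
L: 6·3+2·8+6·0 = 34 | 1·4+5·6+1·0 = 34
R: 6·6+2·5+6·0 = 46 | 1·0+5·8+1·6 = 46
J: 6·0+2·6+6·0 = 12 | 1·5+5·0+1·7 = 12
G: 6·0+2·3+6·6 = 42 | 1·1+5·7+1·6 = 42
gcd(6,2,6,1,5,1) = 1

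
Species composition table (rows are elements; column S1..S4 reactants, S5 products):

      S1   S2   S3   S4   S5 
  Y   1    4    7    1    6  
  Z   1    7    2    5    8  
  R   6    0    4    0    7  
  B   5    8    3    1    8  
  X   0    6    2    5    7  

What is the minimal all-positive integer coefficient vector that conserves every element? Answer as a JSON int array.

Coefficients: [5, 1, 3, 6, 6]

Y: 5·1+1·4+3·7+6·1 = 36 | 6·6 = 36
Z: 5·1+1·7+3·2+6·5 = 48 | 6·8 = 48
R: 5·6+1·0+3·4+6·0 = 42 | 6·7 = 42
B: 5·5+1·8+3·3+6·1 = 48 | 6·8 = 48
X: 5·0+1·6+3·2+6·5 = 42 | 6·7 = 42
gcd(5,1,3,6,6) = 1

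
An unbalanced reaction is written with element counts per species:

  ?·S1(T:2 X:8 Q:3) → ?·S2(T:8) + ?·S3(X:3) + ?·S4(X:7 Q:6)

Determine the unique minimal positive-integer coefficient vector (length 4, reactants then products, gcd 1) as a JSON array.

T: 4·2 = 8 | 1·8+6·0+2·0 = 8
X: 4·8 = 32 | 1·0+6·3+2·7 = 32
Q: 4·3 = 12 | 1·0+6·0+2·6 = 12
gcd(4,1,6,2) = 1

Coefficients: [4, 1, 6, 2]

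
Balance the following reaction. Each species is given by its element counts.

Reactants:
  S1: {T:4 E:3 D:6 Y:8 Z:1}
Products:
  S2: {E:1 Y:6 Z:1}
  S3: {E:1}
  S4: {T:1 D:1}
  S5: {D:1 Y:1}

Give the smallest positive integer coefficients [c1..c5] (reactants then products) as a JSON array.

T: 1·4 = 4 | 1·0+2·0+4·1+2·0 = 4
E: 1·3 = 3 | 1·1+2·1+4·0+2·0 = 3
D: 1·6 = 6 | 1·0+2·0+4·1+2·1 = 6
Y: 1·8 = 8 | 1·6+2·0+4·0+2·1 = 8
Z: 1·1 = 1 | 1·1+2·0+4·0+2·0 = 1
gcd(1,1,2,4,2) = 1

Coefficients: [1, 1, 2, 4, 2]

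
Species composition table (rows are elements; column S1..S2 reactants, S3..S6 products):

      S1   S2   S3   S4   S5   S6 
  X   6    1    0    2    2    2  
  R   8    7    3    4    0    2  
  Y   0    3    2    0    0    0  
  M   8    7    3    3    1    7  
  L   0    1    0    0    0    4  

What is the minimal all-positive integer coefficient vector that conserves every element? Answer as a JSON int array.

X: 2·6+4·1 = 16 | 6·0+6·2+1·2+1·2 = 16
R: 2·8+4·7 = 44 | 6·3+6·4+1·0+1·2 = 44
Y: 2·0+4·3 = 12 | 6·2+6·0+1·0+1·0 = 12
M: 2·8+4·7 = 44 | 6·3+6·3+1·1+1·7 = 44
L: 2·0+4·1 = 4 | 6·0+6·0+1·0+1·4 = 4
gcd(2,4,6,6,1,1) = 1

Coefficients: [2, 4, 6, 6, 1, 1]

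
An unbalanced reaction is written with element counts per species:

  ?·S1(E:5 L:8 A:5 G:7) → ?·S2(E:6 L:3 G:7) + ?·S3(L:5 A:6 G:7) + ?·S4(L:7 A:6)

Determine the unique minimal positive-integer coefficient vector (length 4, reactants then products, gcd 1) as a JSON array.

Coefficients: [6, 5, 1, 4]

E: 6·5 = 30 | 5·6+1·0+4·0 = 30
L: 6·8 = 48 | 5·3+1·5+4·7 = 48
A: 6·5 = 30 | 5·0+1·6+4·6 = 30
G: 6·7 = 42 | 5·7+1·7+4·0 = 42
gcd(6,5,1,4) = 1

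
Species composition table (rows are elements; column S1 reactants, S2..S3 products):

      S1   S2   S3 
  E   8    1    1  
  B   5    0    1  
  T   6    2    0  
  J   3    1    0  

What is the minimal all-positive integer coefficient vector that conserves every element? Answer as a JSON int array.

E: 1·8 = 8 | 3·1+5·1 = 8
B: 1·5 = 5 | 3·0+5·1 = 5
T: 1·6 = 6 | 3·2+5·0 = 6
J: 1·3 = 3 | 3·1+5·0 = 3
gcd(1,3,5) = 1

Coefficients: [1, 3, 5]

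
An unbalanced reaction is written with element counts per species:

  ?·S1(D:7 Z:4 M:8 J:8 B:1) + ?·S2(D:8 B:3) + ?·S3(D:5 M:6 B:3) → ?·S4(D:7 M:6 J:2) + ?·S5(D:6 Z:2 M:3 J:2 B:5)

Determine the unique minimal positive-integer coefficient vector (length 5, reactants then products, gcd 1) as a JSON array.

D: 3·7+4·8+5·5 = 78 | 6·7+6·6 = 78
Z: 3·4+4·0+5·0 = 12 | 6·0+6·2 = 12
M: 3·8+4·0+5·6 = 54 | 6·6+6·3 = 54
J: 3·8+4·0+5·0 = 24 | 6·2+6·2 = 24
B: 3·1+4·3+5·3 = 30 | 6·0+6·5 = 30
gcd(3,4,5,6,6) = 1

Coefficients: [3, 4, 5, 6, 6]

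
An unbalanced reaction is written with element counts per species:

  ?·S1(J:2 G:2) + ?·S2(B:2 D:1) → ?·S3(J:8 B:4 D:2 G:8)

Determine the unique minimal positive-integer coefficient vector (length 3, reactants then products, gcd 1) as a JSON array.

Coefficients: [4, 2, 1]

J: 4·2+2·0 = 8 | 1·8 = 8
B: 4·0+2·2 = 4 | 1·4 = 4
D: 4·0+2·1 = 2 | 1·2 = 2
G: 4·2+2·0 = 8 | 1·8 = 8
gcd(4,2,1) = 1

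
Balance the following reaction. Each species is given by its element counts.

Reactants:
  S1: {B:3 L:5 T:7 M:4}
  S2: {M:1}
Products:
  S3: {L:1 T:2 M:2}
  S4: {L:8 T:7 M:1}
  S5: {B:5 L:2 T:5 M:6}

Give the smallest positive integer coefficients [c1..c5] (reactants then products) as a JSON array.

B: 5·3+6·0 = 15 | 3·0+2·0+3·5 = 15
L: 5·5+6·0 = 25 | 3·1+2·8+3·2 = 25
T: 5·7+6·0 = 35 | 3·2+2·7+3·5 = 35
M: 5·4+6·1 = 26 | 3·2+2·1+3·6 = 26
gcd(5,6,3,2,3) = 1

Coefficients: [5, 6, 3, 2, 3]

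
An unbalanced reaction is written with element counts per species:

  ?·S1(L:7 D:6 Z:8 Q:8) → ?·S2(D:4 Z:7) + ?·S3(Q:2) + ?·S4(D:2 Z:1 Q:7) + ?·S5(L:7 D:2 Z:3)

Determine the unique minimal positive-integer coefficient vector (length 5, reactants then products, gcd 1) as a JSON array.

Coefficients: [5, 3, 6, 4, 5]

L: 5·7 = 35 | 3·0+6·0+4·0+5·7 = 35
D: 5·6 = 30 | 3·4+6·0+4·2+5·2 = 30
Z: 5·8 = 40 | 3·7+6·0+4·1+5·3 = 40
Q: 5·8 = 40 | 3·0+6·2+4·7+5·0 = 40
gcd(5,3,6,4,5) = 1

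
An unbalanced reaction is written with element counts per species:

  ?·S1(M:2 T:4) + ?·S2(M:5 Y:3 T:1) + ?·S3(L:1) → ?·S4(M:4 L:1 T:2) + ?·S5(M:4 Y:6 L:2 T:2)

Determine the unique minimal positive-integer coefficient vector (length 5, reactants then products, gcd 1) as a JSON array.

Coefficients: [1, 2, 4, 2, 1]

M: 1·2+2·5+4·0 = 12 | 2·4+1·4 = 12
Y: 1·0+2·3+4·0 = 6 | 2·0+1·6 = 6
L: 1·0+2·0+4·1 = 4 | 2·1+1·2 = 4
T: 1·4+2·1+4·0 = 6 | 2·2+1·2 = 6
gcd(1,2,4,2,1) = 1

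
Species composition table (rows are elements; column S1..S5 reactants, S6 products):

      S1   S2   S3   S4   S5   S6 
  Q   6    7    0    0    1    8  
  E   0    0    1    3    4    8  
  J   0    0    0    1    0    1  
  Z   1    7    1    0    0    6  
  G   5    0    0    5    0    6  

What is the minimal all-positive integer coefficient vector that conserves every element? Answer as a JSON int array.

Coefficients: [1, 4, 1, 5, 6, 5]

Q: 1·6+4·7+1·0+5·0+6·1 = 40 | 5·8 = 40
E: 1·0+4·0+1·1+5·3+6·4 = 40 | 5·8 = 40
J: 1·0+4·0+1·0+5·1+6·0 = 5 | 5·1 = 5
Z: 1·1+4·7+1·1+5·0+6·0 = 30 | 5·6 = 30
G: 1·5+4·0+1·0+5·5+6·0 = 30 | 5·6 = 30
gcd(1,4,1,5,6,5) = 1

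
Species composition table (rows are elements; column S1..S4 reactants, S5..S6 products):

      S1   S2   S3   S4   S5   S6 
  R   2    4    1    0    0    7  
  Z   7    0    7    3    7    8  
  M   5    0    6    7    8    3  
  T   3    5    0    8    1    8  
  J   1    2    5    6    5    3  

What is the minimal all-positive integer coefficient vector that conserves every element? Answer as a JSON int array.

Coefficients: [4, 2, 5, 1, 6, 3]

R: 4·2+2·4+5·1+1·0 = 21 | 6·0+3·7 = 21
Z: 4·7+2·0+5·7+1·3 = 66 | 6·7+3·8 = 66
M: 4·5+2·0+5·6+1·7 = 57 | 6·8+3·3 = 57
T: 4·3+2·5+5·0+1·8 = 30 | 6·1+3·8 = 30
J: 4·1+2·2+5·5+1·6 = 39 | 6·5+3·3 = 39
gcd(4,2,5,1,6,3) = 1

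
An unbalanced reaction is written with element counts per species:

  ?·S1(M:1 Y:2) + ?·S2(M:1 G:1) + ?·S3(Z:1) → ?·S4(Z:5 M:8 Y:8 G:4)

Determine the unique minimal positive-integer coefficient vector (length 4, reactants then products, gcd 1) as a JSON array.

Coefficients: [4, 4, 5, 1]

Z: 4·0+4·0+5·1 = 5 | 1·5 = 5
M: 4·1+4·1+5·0 = 8 | 1·8 = 8
Y: 4·2+4·0+5·0 = 8 | 1·8 = 8
G: 4·0+4·1+5·0 = 4 | 1·4 = 4
gcd(4,4,5,1) = 1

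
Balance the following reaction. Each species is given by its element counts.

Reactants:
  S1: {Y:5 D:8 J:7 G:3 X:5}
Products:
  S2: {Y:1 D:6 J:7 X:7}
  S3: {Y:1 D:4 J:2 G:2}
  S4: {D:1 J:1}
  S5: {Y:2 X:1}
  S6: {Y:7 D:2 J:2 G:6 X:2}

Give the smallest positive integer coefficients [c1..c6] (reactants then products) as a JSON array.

Coefficients: [4, 2, 3, 6, 4, 1]

Y: 4·5 = 20 | 2·1+3·1+6·0+4·2+1·7 = 20
D: 4·8 = 32 | 2·6+3·4+6·1+4·0+1·2 = 32
J: 4·7 = 28 | 2·7+3·2+6·1+4·0+1·2 = 28
G: 4·3 = 12 | 2·0+3·2+6·0+4·0+1·6 = 12
X: 4·5 = 20 | 2·7+3·0+6·0+4·1+1·2 = 20
gcd(4,2,3,6,4,1) = 1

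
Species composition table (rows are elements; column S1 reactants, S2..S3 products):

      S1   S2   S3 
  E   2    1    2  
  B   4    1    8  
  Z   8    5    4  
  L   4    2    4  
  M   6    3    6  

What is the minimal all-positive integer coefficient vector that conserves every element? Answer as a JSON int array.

Coefficients: [3, 4, 1]

E: 3·2 = 6 | 4·1+1·2 = 6
B: 3·4 = 12 | 4·1+1·8 = 12
Z: 3·8 = 24 | 4·5+1·4 = 24
L: 3·4 = 12 | 4·2+1·4 = 12
M: 3·6 = 18 | 4·3+1·6 = 18
gcd(3,4,1) = 1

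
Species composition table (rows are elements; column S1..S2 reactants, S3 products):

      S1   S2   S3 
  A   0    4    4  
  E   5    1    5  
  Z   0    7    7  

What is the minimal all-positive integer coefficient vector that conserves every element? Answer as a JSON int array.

Coefficients: [4, 5, 5]

A: 4·0+5·4 = 20 | 5·4 = 20
E: 4·5+5·1 = 25 | 5·5 = 25
Z: 4·0+5·7 = 35 | 5·7 = 35
gcd(4,5,5) = 1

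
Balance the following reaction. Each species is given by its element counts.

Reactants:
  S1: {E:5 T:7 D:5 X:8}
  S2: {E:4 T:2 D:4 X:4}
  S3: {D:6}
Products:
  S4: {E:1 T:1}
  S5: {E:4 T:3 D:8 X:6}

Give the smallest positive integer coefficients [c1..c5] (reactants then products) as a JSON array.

E: 2·5+5·4+3·0 = 30 | 6·1+6·4 = 30
T: 2·7+5·2+3·0 = 24 | 6·1+6·3 = 24
D: 2·5+5·4+3·6 = 48 | 6·0+6·8 = 48
X: 2·8+5·4+3·0 = 36 | 6·0+6·6 = 36
gcd(2,5,3,6,6) = 1

Coefficients: [2, 5, 3, 6, 6]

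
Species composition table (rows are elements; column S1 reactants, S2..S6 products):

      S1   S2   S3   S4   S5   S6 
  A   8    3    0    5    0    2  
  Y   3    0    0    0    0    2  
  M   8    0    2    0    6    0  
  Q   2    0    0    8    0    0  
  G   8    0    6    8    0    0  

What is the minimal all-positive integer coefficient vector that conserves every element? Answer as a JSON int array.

A: 4·8 = 32 | 5·3+4·0+1·5+4·0+6·2 = 32
Y: 4·3 = 12 | 5·0+4·0+1·0+4·0+6·2 = 12
M: 4·8 = 32 | 5·0+4·2+1·0+4·6+6·0 = 32
Q: 4·2 = 8 | 5·0+4·0+1·8+4·0+6·0 = 8
G: 4·8 = 32 | 5·0+4·6+1·8+4·0+6·0 = 32
gcd(4,5,4,1,4,6) = 1

Coefficients: [4, 5, 4, 1, 4, 6]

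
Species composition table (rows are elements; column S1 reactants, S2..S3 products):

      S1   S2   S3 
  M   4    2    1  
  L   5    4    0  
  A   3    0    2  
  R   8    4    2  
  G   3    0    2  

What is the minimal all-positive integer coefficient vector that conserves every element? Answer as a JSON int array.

M: 4·4 = 16 | 5·2+6·1 = 16
L: 4·5 = 20 | 5·4+6·0 = 20
A: 4·3 = 12 | 5·0+6·2 = 12
R: 4·8 = 32 | 5·4+6·2 = 32
G: 4·3 = 12 | 5·0+6·2 = 12
gcd(4,5,6) = 1

Coefficients: [4, 5, 6]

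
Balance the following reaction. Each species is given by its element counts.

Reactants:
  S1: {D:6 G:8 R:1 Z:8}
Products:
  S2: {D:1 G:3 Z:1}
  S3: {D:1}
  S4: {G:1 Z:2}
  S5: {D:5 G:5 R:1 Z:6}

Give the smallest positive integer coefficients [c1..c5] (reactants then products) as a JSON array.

Coefficients: [5, 4, 1, 3, 5]

D: 5·6 = 30 | 4·1+1·1+3·0+5·5 = 30
G: 5·8 = 40 | 4·3+1·0+3·1+5·5 = 40
R: 5·1 = 5 | 4·0+1·0+3·0+5·1 = 5
Z: 5·8 = 40 | 4·1+1·0+3·2+5·6 = 40
gcd(5,4,1,3,5) = 1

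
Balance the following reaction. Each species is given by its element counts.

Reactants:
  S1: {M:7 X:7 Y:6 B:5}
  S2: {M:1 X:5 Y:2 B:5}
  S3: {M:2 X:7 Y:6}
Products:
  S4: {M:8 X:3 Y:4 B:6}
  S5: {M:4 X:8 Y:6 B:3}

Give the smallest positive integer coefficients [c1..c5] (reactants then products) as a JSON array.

Coefficients: [5, 1, 2, 2, 6]

M: 5·7+1·1+2·2 = 40 | 2·8+6·4 = 40
X: 5·7+1·5+2·7 = 54 | 2·3+6·8 = 54
Y: 5·6+1·2+2·6 = 44 | 2·4+6·6 = 44
B: 5·5+1·5+2·0 = 30 | 2·6+6·3 = 30
gcd(5,1,2,2,6) = 1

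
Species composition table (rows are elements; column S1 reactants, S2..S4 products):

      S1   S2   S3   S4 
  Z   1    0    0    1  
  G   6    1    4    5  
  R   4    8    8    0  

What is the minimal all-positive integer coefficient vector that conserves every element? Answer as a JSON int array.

Z: 6·1 = 6 | 2·0+1·0+6·1 = 6
G: 6·6 = 36 | 2·1+1·4+6·5 = 36
R: 6·4 = 24 | 2·8+1·8+6·0 = 24
gcd(6,2,1,6) = 1

Coefficients: [6, 2, 1, 6]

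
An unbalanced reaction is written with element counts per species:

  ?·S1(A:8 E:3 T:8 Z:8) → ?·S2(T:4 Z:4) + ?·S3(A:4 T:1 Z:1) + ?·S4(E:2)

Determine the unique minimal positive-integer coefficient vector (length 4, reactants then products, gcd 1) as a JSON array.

A: 2·8 = 16 | 3·0+4·4+3·0 = 16
E: 2·3 = 6 | 3·0+4·0+3·2 = 6
T: 2·8 = 16 | 3·4+4·1+3·0 = 16
Z: 2·8 = 16 | 3·4+4·1+3·0 = 16
gcd(2,3,4,3) = 1

Coefficients: [2, 3, 4, 3]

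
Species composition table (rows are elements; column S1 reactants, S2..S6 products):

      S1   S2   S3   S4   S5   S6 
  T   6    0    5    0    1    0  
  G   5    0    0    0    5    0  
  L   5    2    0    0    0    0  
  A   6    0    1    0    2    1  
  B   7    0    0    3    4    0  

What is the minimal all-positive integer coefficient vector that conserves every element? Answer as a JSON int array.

T: 2·6 = 12 | 5·0+2·5+2·0+2·1+6·0 = 12
G: 2·5 = 10 | 5·0+2·0+2·0+2·5+6·0 = 10
L: 2·5 = 10 | 5·2+2·0+2·0+2·0+6·0 = 10
A: 2·6 = 12 | 5·0+2·1+2·0+2·2+6·1 = 12
B: 2·7 = 14 | 5·0+2·0+2·3+2·4+6·0 = 14
gcd(2,5,2,2,2,6) = 1

Coefficients: [2, 5, 2, 2, 2, 6]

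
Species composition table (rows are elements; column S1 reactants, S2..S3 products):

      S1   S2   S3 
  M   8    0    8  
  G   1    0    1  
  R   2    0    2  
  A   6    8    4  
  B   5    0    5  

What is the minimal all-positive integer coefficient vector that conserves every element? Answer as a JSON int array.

M: 4·8 = 32 | 1·0+4·8 = 32
G: 4·1 = 4 | 1·0+4·1 = 4
R: 4·2 = 8 | 1·0+4·2 = 8
A: 4·6 = 24 | 1·8+4·4 = 24
B: 4·5 = 20 | 1·0+4·5 = 20
gcd(4,1,4) = 1

Coefficients: [4, 1, 4]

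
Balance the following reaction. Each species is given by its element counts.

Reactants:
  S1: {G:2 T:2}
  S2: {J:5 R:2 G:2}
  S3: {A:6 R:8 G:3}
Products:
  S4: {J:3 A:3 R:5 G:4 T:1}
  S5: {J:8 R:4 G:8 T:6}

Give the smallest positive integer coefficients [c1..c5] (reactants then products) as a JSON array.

J: 5·0+4·5+2·0 = 20 | 4·3+1·8 = 20
A: 5·0+4·0+2·6 = 12 | 4·3+1·0 = 12
R: 5·0+4·2+2·8 = 24 | 4·5+1·4 = 24
G: 5·2+4·2+2·3 = 24 | 4·4+1·8 = 24
T: 5·2+4·0+2·0 = 10 | 4·1+1·6 = 10
gcd(5,4,2,4,1) = 1

Coefficients: [5, 4, 2, 4, 1]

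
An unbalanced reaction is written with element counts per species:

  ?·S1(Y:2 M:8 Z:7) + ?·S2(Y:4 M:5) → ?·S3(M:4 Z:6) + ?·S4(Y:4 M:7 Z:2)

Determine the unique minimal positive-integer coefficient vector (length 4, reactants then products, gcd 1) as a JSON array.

Coefficients: [4, 3, 3, 5]

Y: 4·2+3·4 = 20 | 3·0+5·4 = 20
M: 4·8+3·5 = 47 | 3·4+5·7 = 47
Z: 4·7+3·0 = 28 | 3·6+5·2 = 28
gcd(4,3,3,5) = 1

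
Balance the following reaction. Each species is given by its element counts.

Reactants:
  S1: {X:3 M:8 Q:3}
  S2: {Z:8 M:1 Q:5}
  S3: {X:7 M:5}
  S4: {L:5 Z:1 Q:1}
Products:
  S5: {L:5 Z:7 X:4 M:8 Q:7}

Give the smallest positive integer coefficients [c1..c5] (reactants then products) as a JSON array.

L: 3·0+3·0+1·0+4·5 = 20 | 4·5 = 20
Z: 3·0+3·8+1·0+4·1 = 28 | 4·7 = 28
X: 3·3+3·0+1·7+4·0 = 16 | 4·4 = 16
M: 3·8+3·1+1·5+4·0 = 32 | 4·8 = 32
Q: 3·3+3·5+1·0+4·1 = 28 | 4·7 = 28
gcd(3,3,1,4,4) = 1

Coefficients: [3, 3, 1, 4, 4]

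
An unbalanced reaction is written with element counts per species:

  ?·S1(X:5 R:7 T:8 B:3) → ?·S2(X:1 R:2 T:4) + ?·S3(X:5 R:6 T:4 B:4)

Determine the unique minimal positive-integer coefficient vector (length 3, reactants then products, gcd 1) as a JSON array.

X: 4·5 = 20 | 5·1+3·5 = 20
R: 4·7 = 28 | 5·2+3·6 = 28
T: 4·8 = 32 | 5·4+3·4 = 32
B: 4·3 = 12 | 5·0+3·4 = 12
gcd(4,5,3) = 1

Coefficients: [4, 5, 3]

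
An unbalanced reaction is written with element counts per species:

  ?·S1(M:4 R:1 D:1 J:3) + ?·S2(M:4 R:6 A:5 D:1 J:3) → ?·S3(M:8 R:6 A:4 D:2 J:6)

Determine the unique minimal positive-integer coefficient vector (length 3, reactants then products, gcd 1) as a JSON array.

M: 6·4+4·4 = 40 | 5·8 = 40
R: 6·1+4·6 = 30 | 5·6 = 30
A: 6·0+4·5 = 20 | 5·4 = 20
D: 6·1+4·1 = 10 | 5·2 = 10
J: 6·3+4·3 = 30 | 5·6 = 30
gcd(6,4,5) = 1

Coefficients: [6, 4, 5]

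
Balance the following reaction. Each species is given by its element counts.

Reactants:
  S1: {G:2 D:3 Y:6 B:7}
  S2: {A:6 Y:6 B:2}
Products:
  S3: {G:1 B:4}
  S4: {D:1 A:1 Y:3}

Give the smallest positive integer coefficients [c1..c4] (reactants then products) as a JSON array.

Coefficients: [2, 1, 4, 6]

G: 2·2+1·0 = 4 | 4·1+6·0 = 4
D: 2·3+1·0 = 6 | 4·0+6·1 = 6
A: 2·0+1·6 = 6 | 4·0+6·1 = 6
Y: 2·6+1·6 = 18 | 4·0+6·3 = 18
B: 2·7+1·2 = 16 | 4·4+6·0 = 16
gcd(2,1,4,6) = 1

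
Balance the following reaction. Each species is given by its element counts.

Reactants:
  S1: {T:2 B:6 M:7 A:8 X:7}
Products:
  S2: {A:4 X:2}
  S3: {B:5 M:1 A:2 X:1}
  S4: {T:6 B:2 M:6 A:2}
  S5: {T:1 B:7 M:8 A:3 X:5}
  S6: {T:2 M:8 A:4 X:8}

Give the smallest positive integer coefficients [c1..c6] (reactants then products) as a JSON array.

Coefficients: [6, 6, 4, 1, 2, 2]

T: 6·2 = 12 | 6·0+4·0+1·6+2·1+2·2 = 12
B: 6·6 = 36 | 6·0+4·5+1·2+2·7+2·0 = 36
M: 6·7 = 42 | 6·0+4·1+1·6+2·8+2·8 = 42
A: 6·8 = 48 | 6·4+4·2+1·2+2·3+2·4 = 48
X: 6·7 = 42 | 6·2+4·1+1·0+2·5+2·8 = 42
gcd(6,6,4,1,2,2) = 1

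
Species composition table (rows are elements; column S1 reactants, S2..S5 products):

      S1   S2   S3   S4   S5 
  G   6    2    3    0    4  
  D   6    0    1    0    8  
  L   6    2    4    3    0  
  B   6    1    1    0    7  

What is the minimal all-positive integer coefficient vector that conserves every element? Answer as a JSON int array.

Coefficients: [3, 2, 2, 2, 2]

G: 3·6 = 18 | 2·2+2·3+2·0+2·4 = 18
D: 3·6 = 18 | 2·0+2·1+2·0+2·8 = 18
L: 3·6 = 18 | 2·2+2·4+2·3+2·0 = 18
B: 3·6 = 18 | 2·1+2·1+2·0+2·7 = 18
gcd(3,2,2,2,2) = 1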